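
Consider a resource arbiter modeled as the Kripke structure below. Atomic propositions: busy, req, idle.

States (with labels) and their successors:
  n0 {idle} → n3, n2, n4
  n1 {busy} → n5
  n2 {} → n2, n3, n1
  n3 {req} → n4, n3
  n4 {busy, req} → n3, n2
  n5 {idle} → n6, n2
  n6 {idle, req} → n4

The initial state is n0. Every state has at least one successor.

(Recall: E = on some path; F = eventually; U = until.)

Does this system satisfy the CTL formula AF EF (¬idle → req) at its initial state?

Satisfied

States satisfying EF (¬idle → req): {n0, n1, n2, n3, n4, n5, n6}.
States satisfying AF EF (¬idle → req): {n0, n1, n2, n3, n4, n5, n6}.
n0 ∈ Sat(AF EF (¬idle → req)).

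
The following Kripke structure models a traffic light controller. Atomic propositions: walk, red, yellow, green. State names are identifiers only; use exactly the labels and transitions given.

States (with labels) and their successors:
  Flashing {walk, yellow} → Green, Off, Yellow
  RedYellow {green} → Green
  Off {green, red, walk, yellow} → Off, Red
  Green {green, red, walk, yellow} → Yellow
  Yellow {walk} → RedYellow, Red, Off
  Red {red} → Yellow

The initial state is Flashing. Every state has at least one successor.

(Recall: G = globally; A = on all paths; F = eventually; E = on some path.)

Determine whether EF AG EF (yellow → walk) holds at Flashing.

Yes

States satisfying AG EF (yellow → walk): {Flashing, RedYellow, Off, Green, Yellow, Red}.
States satisfying EF AG EF (yellow → walk): {Flashing, RedYellow, Off, Green, Yellow, Red}.
Some path from Flashing reaches a state where AG EF (yellow → walk) holds.
Flashing ∈ Sat(EF AG EF (yellow → walk)).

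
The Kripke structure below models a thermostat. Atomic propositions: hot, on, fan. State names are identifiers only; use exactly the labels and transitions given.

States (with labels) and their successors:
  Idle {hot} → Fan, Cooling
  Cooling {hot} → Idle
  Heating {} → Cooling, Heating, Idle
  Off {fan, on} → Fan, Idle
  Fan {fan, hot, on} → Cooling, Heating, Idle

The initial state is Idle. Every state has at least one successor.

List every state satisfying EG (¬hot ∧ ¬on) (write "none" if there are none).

{Heating}

States satisfying ¬hot ∧ ¬on: {Heating}.
States satisfying EG (¬hot ∧ ¬on): {Heating}.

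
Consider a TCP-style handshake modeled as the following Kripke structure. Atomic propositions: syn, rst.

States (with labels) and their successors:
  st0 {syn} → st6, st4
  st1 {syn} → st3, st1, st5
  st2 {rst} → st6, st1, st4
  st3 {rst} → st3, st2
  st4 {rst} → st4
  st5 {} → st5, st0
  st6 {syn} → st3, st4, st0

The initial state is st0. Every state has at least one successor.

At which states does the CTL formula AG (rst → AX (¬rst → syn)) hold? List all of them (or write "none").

States satisfying rst → AX (¬rst → syn): {st0, st1, st2, st3, st4, st5, st6}.
States satisfying AG (rst → AX (¬rst → syn)): {st0, st1, st2, st3, st4, st5, st6}.

{st0, st1, st2, st3, st4, st5, st6}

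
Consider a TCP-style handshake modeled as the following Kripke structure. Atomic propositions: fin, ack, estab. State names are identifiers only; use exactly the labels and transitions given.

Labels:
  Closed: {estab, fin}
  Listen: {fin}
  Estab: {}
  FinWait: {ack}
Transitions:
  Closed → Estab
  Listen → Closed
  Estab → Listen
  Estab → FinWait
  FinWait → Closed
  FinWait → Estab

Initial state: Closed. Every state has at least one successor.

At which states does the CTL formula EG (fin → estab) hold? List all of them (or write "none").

States satisfying fin → estab: {Closed, Estab, FinWait}.
States satisfying EG (fin → estab): {Closed, Estab, FinWait}.

{Closed, Estab, FinWait}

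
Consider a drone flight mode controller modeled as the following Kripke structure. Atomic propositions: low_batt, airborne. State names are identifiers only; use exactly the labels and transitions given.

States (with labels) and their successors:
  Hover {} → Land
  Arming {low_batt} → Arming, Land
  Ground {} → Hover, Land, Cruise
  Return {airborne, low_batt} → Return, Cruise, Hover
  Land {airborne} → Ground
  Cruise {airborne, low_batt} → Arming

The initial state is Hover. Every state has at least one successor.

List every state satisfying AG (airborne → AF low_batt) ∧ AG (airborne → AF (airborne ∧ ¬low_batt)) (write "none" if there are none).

States satisfying airborne → AF low_batt: {Hover, Arming, Ground, Return, Cruise}.
States satisfying AG (airborne → AF low_batt): ∅.
States satisfying airborne → AF (airborne ∧ ¬low_batt): {Hover, Arming, Ground, Land}.
States satisfying AG (airborne → AF (airborne ∧ ¬low_batt)): ∅.
States satisfying AG (airborne → AF low_batt) ∧ AG (airborne → AF (airborne ∧ ¬low_batt)): ∅.

none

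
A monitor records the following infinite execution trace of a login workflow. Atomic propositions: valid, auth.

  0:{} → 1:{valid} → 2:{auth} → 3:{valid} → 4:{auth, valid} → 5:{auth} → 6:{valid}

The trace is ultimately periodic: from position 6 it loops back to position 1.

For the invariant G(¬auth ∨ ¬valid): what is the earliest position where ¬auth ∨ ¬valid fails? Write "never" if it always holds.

4

Check ¬auth ∨ ¬valid at each position in order: 0 ✓, 1 ✓, 2 ✓, 3 ✓.
At position 4 the labels are {auth, valid}, so ¬auth ∨ ¬valid is false there. This is the first violation.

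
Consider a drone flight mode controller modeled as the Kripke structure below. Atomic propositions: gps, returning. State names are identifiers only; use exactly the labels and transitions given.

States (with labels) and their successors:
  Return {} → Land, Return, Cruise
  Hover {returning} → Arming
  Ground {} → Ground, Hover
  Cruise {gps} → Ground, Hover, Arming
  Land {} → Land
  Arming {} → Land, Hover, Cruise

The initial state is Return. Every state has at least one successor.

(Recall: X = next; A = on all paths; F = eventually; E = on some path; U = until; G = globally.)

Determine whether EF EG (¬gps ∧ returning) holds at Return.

Does not hold

States satisfying EG (¬gps ∧ returning): ∅.
States satisfying EF EG (¬gps ∧ returning): ∅.
No suitable path/successor from Return witnesses the formula.
Return ∉ Sat(EF EG (¬gps ∧ returning)).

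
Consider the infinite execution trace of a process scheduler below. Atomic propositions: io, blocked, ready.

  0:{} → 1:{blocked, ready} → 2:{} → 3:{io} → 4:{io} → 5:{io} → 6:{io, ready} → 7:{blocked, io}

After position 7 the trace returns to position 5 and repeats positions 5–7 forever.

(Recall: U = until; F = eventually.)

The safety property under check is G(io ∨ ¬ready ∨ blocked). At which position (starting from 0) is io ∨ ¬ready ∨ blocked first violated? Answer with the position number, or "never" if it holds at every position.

never

io ∨ ¬ready ∨ blocked holds at every position 0..7, and those are all the positions the trace ever visits, so the invariant G(io ∨ ¬ready ∨ blocked) is never violated.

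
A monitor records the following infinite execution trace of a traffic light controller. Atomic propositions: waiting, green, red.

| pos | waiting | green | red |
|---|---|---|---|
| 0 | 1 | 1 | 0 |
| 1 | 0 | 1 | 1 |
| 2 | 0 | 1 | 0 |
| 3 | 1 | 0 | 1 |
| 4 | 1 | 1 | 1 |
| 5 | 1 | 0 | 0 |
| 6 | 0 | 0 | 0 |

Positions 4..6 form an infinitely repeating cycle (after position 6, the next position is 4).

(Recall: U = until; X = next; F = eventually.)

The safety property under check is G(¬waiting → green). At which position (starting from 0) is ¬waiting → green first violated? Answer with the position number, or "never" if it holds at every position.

Check ¬waiting → green at each position in order: 0 ✓, 1 ✓, 2 ✓, 3 ✓, 4 ✓, 5 ✓.
At position 6 the labels are {}, so ¬waiting → green is false there. This is the first violation.

6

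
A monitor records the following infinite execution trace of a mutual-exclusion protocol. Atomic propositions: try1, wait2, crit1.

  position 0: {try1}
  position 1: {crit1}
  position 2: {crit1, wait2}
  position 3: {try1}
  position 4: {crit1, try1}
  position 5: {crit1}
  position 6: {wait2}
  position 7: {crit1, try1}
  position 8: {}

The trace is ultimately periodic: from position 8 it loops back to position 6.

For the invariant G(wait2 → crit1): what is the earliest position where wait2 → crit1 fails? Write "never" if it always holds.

Check wait2 → crit1 at each position in order: 0 ✓, 1 ✓, 2 ✓, 3 ✓, 4 ✓, 5 ✓.
At position 6 the labels are {wait2}, so wait2 → crit1 is false there. This is the first violation.

6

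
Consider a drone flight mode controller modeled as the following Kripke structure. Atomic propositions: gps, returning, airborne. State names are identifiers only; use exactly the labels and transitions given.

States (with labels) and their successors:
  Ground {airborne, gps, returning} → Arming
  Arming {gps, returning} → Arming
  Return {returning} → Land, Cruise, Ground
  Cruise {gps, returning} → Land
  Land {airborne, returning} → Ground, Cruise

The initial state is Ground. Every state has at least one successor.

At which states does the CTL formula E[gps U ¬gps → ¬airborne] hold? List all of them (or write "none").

{Ground, Arming, Return, Cruise}

States satisfying gps: {Ground, Arming, Cruise}.
States satisfying ¬gps → ¬airborne: {Ground, Arming, Return, Cruise}.
States satisfying E[gps U ¬gps → ¬airborne]: {Ground, Arming, Return, Cruise}.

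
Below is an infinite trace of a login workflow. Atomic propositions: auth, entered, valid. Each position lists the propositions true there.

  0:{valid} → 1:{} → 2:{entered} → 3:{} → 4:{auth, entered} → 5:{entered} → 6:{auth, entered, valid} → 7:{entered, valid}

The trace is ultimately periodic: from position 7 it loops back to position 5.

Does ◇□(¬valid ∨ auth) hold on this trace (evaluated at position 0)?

No

□(¬valid ∨ auth) is false at every position 0..7, so it never becomes true and ◇□(¬valid ∨ auth) fails.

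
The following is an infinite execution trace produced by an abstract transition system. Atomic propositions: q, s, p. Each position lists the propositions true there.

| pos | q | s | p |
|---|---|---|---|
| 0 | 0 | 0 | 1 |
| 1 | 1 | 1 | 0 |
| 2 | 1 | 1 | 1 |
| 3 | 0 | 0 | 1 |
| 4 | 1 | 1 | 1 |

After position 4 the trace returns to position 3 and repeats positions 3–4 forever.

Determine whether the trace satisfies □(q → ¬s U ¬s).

Does not hold

q → ¬s U ¬s must hold at every position from 0 onward. It fails at position 1, so □(q → ¬s U ¬s) is false.
Positions where q holds: 1, 2, 4.
Check ¬s U ¬s at each: 1→fails, 2→fails, 4→fails.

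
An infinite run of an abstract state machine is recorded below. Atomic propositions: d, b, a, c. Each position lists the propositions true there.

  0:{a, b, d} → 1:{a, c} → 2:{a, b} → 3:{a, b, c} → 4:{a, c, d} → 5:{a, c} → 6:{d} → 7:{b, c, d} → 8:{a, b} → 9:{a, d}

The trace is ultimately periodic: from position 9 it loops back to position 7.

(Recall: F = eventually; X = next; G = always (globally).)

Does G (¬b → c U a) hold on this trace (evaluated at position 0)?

No

¬b → c U a must hold at every position from 0 onward. It fails at position 6, so G (¬b → c U a) is false.
Positions where ¬b holds: 1, 4, 5, 6, 9.
Check c U a at each: 1→ok, 4→ok, 5→ok, 6→fails, 9→ok.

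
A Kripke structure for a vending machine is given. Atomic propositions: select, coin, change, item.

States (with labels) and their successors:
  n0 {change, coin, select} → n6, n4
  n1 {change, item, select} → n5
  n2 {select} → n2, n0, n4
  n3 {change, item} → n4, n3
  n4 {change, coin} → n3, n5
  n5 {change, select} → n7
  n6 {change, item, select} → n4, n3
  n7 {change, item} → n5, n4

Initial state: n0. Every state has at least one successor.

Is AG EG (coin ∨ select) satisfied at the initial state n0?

States satisfying EG (coin ∨ select): {n2}.
States satisfying AG EG (coin ∨ select): ∅.
n0 is reachable from n0 and violates EG (coin ∨ select), so AG fails at n0.
n0 ∉ Sat(AG EG (coin ∨ select)).

Violated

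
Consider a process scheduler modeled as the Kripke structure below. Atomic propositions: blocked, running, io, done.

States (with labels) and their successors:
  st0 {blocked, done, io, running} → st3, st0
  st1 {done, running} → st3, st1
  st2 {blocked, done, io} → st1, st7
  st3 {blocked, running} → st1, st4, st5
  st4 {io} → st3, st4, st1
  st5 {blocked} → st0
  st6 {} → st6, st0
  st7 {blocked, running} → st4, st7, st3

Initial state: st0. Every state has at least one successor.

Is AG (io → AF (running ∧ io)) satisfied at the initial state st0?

Violated

States satisfying io → AF (running ∧ io): {st0, st1, st3, st5, st6, st7}.
States satisfying AG (io → AF (running ∧ io)): ∅.
st4 is reachable from st0 and violates io → AF (running ∧ io), so AG fails at st0.
st0 ∉ Sat(AG (io → AF (running ∧ io))).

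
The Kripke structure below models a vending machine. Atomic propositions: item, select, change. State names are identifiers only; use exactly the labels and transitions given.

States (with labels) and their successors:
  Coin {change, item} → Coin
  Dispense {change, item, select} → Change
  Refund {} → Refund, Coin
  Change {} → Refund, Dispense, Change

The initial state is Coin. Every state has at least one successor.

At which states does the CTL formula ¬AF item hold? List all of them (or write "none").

{Refund, Change}

States satisfying item: {Coin, Dispense}.
States satisfying AF item: {Coin, Dispense}.
States satisfying ¬AF item: {Refund, Change}.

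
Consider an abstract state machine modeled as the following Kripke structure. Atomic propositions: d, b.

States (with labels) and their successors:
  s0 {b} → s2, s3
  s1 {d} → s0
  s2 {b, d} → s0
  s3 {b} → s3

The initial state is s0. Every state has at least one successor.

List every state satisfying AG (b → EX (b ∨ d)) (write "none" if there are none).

States satisfying b → EX (b ∨ d): {s0, s1, s2, s3}.
States satisfying AG (b → EX (b ∨ d)): {s0, s1, s2, s3}.

{s0, s1, s2, s3}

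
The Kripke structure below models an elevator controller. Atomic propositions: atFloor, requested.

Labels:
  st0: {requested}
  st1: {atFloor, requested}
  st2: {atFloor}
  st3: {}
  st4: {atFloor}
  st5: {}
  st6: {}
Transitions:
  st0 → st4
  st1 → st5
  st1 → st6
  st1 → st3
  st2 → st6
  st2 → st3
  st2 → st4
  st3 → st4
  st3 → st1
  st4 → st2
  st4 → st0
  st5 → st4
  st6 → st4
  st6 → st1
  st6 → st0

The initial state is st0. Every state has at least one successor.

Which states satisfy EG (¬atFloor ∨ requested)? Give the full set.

States satisfying ¬atFloor ∨ requested: {st0, st1, st3, st5, st6}.
States satisfying EG (¬atFloor ∨ requested): {st1, st3, st6}.

{st1, st3, st6}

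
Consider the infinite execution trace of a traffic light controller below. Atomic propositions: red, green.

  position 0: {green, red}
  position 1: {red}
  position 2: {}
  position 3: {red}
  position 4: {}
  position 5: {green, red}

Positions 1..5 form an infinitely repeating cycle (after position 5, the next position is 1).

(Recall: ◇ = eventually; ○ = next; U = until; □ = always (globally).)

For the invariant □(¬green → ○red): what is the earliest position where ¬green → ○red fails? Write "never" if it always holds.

Check ¬green → ○red at each position in order: 0 ✓.
At position 1 the labels are {red} and the next position 2 has {}, so ¬green → ○red is false there. This is the first violation.

1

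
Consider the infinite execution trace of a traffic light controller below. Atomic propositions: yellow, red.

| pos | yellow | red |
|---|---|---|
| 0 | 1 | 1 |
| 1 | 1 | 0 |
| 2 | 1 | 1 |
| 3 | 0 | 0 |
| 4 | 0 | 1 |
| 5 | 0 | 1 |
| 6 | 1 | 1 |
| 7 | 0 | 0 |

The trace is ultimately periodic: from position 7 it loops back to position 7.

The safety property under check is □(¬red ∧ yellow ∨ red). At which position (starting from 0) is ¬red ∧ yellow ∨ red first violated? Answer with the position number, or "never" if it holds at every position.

Check ¬red ∧ yellow ∨ red at each position in order: 0 ✓, 1 ✓, 2 ✓.
At position 3 the labels are {}, so ¬red ∧ yellow ∨ red is false there. This is the first violation.

3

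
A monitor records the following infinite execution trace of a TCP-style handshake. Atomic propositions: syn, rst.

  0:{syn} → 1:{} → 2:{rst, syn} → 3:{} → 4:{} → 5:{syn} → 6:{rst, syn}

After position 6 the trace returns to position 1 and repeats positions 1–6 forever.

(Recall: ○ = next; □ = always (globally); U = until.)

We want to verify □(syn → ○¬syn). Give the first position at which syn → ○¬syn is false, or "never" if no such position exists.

5

Check syn → ○¬syn at each position in order: 0 ✓, 1 ✓, 2 ✓, 3 ✓, 4 ✓.
At position 5 the labels are {syn} and the next position 6 has {rst, syn}, so syn → ○¬syn is false there. This is the first violation.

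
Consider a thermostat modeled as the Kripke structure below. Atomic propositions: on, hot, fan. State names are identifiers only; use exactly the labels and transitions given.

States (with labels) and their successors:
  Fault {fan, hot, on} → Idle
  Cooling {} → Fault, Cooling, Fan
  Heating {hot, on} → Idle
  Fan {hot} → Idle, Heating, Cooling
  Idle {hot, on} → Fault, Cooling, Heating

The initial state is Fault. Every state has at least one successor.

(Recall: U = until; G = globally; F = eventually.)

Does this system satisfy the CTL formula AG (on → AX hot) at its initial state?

States satisfying on → AX hot: {Fault, Cooling, Heating, Fan}.
States satisfying AG (on → AX hot): ∅.
Idle is reachable from Fault and violates on → AX hot, so AG fails at Fault.
Fault ∉ Sat(AG (on → AX hot)).

No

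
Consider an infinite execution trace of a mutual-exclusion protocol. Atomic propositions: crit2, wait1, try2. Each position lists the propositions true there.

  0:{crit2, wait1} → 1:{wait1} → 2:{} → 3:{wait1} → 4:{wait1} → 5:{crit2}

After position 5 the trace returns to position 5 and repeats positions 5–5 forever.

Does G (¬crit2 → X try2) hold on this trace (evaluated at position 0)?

¬crit2 → X try2 must hold at every position from 0 onward. It fails at position 1, so G (¬crit2 → X try2) is false.
Positions where ¬crit2 holds: 1, 2, 3, 4.
Check X try2 at each: 1→fails, 2→fails, 3→fails, 4→fails.

Violated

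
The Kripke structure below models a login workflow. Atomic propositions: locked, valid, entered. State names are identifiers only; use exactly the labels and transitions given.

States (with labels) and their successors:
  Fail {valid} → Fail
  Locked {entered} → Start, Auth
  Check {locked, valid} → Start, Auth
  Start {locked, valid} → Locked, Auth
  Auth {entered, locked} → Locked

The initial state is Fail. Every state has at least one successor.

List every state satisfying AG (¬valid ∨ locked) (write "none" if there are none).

States satisfying ¬valid ∨ locked: {Locked, Check, Start, Auth}.
States satisfying AG (¬valid ∨ locked): {Locked, Check, Start, Auth}.

{Locked, Check, Start, Auth}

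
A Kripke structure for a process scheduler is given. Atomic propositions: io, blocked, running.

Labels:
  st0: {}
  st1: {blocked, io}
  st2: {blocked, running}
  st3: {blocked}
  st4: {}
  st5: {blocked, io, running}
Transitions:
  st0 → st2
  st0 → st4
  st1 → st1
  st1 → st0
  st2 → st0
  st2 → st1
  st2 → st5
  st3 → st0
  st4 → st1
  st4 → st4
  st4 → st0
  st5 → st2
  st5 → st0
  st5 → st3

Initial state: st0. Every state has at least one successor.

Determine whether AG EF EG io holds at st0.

Yes

States satisfying EF EG io: {st0, st1, st2, st3, st4, st5}.
States satisfying AG EF EG io: {st0, st1, st2, st3, st4, st5}.
Every state reachable from st0 satisfies EF EG io.
st0 ∈ Sat(AG EF EG io).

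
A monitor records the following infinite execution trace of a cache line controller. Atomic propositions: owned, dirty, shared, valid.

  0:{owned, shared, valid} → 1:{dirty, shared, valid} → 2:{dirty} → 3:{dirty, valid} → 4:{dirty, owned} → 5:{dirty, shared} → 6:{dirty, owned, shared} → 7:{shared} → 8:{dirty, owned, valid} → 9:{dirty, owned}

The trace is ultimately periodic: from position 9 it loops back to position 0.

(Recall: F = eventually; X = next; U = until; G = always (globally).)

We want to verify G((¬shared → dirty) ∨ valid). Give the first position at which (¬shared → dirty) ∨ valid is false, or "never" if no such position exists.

never

(¬shared → dirty) ∨ valid holds at every position 0..9, and those are all the positions the trace ever visits, so the invariant G((¬shared → dirty) ∨ valid) is never violated.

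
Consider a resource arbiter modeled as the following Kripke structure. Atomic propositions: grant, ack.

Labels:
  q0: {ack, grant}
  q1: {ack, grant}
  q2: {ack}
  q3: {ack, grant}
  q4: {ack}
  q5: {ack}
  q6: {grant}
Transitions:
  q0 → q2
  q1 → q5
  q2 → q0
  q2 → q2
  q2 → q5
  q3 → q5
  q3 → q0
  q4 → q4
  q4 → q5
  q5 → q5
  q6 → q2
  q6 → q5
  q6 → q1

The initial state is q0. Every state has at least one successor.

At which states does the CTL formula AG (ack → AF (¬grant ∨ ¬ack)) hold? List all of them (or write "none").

States satisfying ack → AF (¬grant ∨ ¬ack): {q0, q1, q2, q3, q4, q5, q6}.
States satisfying AG (ack → AF (¬grant ∨ ¬ack)): {q0, q1, q2, q3, q4, q5, q6}.

{q0, q1, q2, q3, q4, q5, q6}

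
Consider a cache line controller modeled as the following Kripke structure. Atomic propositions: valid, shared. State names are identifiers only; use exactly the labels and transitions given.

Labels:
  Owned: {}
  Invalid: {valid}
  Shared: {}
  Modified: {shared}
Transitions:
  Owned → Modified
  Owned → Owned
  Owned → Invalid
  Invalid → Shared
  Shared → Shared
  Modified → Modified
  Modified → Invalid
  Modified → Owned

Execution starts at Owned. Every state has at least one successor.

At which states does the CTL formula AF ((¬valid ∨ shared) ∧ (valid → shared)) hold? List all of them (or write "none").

{Owned, Invalid, Shared, Modified}

States satisfying (¬valid ∨ shared) ∧ (valid → shared): {Owned, Shared, Modified}.
States satisfying AF ((¬valid ∨ shared) ∧ (valid → shared)): {Owned, Invalid, Shared, Modified}.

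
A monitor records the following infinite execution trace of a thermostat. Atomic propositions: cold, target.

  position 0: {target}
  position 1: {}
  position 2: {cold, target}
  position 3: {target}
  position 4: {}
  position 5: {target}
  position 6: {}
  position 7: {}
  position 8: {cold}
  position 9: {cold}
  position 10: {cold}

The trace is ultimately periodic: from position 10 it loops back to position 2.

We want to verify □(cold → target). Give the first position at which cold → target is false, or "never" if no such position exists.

Check cold → target at each position in order: 0 ✓, 1 ✓, 2 ✓, 3 ✓, 4 ✓, 5 ✓, 6 ✓, 7 ✓.
At position 8 the labels are {cold}, so cold → target is false there. This is the first violation.

8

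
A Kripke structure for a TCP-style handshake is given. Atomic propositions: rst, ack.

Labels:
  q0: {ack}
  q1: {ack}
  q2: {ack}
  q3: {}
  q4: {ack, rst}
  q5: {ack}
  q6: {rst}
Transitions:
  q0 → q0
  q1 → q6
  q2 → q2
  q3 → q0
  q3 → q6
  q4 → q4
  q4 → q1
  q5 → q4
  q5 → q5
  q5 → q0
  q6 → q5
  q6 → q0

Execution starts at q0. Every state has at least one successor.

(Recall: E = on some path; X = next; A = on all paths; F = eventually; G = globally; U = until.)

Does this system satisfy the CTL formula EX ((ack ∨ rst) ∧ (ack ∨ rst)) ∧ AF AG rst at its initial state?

States satisfying (ack ∨ rst) ∧ (ack ∨ rst): {q0, q1, q2, q4, q5, q6}.
States satisfying EX ((ack ∨ rst) ∧ (ack ∨ rst)): {q0, q1, q2, q3, q4, q5, q6}.
States satisfying AG rst: ∅.
States satisfying AF AG rst: ∅.
States satisfying EX ((ack ∨ rst) ∧ (ack ∨ rst)) ∧ AF AG rst: ∅.
q0 ∉ Sat(EX ((ack ∨ rst) ∧ (ack ∨ rst)) ∧ AF AG rst).

No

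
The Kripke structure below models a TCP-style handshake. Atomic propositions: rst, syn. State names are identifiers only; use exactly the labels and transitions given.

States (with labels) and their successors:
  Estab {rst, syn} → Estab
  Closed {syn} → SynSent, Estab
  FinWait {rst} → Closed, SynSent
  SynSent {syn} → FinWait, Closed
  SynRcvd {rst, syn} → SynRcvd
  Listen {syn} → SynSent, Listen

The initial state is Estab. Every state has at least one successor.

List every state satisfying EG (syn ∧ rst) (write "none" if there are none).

{Estab, SynRcvd}

States satisfying syn ∧ rst: {Estab, SynRcvd}.
States satisfying EG (syn ∧ rst): {Estab, SynRcvd}.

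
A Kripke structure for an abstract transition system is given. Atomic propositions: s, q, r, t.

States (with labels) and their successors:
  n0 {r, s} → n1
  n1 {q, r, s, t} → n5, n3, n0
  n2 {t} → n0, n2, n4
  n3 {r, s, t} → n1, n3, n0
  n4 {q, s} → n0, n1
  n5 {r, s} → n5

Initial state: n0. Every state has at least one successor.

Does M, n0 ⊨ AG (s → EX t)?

No

States satisfying s → EX t: {n0, n1, n2, n3, n4}.
States satisfying AG (s → EX t): ∅.
n5 is reachable from n0 and violates s → EX t, so AG fails at n0.
n0 ∉ Sat(AG (s → EX t)).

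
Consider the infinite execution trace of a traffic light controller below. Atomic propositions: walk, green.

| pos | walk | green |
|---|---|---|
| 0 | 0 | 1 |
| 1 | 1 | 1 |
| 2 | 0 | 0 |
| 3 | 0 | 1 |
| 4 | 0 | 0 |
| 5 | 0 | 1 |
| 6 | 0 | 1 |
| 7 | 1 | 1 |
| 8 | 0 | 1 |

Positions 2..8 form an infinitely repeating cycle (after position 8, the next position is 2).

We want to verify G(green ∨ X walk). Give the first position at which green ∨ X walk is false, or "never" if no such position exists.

Check green ∨ X walk at each position in order: 0 ✓, 1 ✓.
At position 2 the labels are {} and the next position 3 has {green}, so green ∨ X walk is false there. This is the first violation.

2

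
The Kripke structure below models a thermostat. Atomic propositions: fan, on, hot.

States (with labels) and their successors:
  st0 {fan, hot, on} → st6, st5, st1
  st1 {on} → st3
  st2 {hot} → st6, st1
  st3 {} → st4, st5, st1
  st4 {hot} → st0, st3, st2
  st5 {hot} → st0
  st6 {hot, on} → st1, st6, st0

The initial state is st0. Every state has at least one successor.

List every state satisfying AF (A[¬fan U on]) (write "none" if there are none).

States satisfying A[¬fan U on]: {st0, st1, st2, st5, st6}.
States satisfying AF (A[¬fan U on]): {st0, st1, st2, st5, st6}.

{st0, st1, st2, st5, st6}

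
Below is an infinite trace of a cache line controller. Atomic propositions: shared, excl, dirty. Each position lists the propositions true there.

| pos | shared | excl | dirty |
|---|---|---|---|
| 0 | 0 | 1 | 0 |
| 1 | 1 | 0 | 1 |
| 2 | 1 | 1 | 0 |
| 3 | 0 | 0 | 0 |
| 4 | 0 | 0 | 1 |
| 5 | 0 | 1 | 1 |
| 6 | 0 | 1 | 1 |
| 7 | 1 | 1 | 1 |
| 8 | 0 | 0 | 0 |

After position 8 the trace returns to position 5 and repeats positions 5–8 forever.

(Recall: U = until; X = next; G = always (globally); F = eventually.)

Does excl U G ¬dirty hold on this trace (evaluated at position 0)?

Walking from position 0: at position 1, G ¬dirty has not yet held and excl fails, so excl U G ¬dirty is false.

No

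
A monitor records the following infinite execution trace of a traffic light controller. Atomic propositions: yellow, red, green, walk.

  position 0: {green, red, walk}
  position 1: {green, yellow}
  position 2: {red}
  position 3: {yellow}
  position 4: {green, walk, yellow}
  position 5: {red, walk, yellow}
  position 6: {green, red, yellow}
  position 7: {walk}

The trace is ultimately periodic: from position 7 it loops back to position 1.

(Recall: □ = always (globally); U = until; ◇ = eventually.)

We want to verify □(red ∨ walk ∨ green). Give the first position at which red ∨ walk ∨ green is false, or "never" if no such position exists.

3

Check red ∨ walk ∨ green at each position in order: 0 ✓, 1 ✓, 2 ✓.
At position 3 the labels are {yellow}, so red ∨ walk ∨ green is false there. This is the first violation.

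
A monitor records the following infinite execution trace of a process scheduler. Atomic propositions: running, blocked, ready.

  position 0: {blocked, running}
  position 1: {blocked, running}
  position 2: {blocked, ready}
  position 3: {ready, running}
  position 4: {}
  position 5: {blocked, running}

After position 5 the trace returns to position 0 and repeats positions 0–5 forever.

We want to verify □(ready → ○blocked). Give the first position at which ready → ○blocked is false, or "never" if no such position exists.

2

Check ready → ○blocked at each position in order: 0 ✓, 1 ✓.
At position 2 the labels are {blocked, ready} and the next position 3 has {ready, running}, so ready → ○blocked is false there. This is the first violation.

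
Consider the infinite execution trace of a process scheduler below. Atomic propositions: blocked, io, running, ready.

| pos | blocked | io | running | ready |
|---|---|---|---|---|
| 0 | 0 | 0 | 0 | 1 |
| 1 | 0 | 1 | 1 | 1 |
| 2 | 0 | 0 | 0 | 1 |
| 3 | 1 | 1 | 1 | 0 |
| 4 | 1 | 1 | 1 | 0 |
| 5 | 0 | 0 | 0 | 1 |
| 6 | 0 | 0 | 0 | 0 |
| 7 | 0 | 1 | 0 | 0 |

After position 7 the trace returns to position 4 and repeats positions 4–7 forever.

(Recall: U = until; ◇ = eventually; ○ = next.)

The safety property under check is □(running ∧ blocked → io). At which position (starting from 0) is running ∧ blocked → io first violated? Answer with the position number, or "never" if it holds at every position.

never

running ∧ blocked → io holds at every position 0..7, and those are all the positions the trace ever visits, so the invariant □(running ∧ blocked → io) is never violated.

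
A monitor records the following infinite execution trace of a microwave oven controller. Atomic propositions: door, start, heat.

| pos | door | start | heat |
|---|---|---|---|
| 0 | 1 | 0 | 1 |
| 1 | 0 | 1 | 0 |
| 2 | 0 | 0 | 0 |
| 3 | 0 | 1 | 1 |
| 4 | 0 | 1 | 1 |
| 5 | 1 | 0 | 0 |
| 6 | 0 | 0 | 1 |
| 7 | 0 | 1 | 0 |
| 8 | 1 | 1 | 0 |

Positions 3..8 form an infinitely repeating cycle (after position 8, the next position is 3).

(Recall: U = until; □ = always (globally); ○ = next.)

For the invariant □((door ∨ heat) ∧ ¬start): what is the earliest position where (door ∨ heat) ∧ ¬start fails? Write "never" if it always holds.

1

Check (door ∨ heat) ∧ ¬start at each position in order: 0 ✓.
At position 1 the labels are {start}, so (door ∨ heat) ∧ ¬start is false there. This is the first violation.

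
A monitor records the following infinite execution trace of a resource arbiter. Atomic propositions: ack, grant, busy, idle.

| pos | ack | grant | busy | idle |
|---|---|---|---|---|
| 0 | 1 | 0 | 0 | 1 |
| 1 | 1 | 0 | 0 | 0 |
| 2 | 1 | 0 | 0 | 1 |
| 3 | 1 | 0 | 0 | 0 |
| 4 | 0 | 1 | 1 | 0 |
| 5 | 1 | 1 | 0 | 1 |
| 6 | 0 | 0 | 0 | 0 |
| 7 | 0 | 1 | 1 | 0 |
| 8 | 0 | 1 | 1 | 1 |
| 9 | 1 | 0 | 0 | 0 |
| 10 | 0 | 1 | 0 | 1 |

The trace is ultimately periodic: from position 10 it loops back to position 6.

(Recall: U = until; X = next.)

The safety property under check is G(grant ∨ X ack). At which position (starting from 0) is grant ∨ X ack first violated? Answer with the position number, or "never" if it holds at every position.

Check grant ∨ X ack at each position in order: 0 ✓, 1 ✓, 2 ✓.
At position 3 the labels are {ack} and the next position 4 has {busy, grant}, so grant ∨ X ack is false there. This is the first violation.

3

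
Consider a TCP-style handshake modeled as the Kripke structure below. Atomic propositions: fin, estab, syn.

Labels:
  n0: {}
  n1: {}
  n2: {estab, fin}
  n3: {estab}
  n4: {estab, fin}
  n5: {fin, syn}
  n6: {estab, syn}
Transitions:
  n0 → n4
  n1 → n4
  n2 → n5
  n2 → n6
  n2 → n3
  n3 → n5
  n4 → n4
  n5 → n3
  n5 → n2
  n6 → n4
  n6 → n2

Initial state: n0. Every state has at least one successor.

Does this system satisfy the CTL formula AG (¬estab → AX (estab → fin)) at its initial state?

Satisfied

States satisfying ¬estab → AX (estab → fin): {n0, n1, n2, n3, n4, n6}.
States satisfying AG (¬estab → AX (estab → fin)): {n0, n1, n4}.
Every state reachable from n0 satisfies ¬estab → AX (estab → fin).
n0 ∈ Sat(AG (¬estab → AX (estab → fin))).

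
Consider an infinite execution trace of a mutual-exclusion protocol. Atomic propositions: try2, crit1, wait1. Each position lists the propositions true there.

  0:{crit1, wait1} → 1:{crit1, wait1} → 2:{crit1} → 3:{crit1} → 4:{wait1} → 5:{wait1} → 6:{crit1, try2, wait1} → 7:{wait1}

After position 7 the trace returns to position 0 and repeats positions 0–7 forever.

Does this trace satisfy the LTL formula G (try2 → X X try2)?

Does not hold

try2 → X X try2 must hold at every position from 0 onward. It fails at position 6, so G (try2 → X X try2) is false.
Positions where try2 holds: 6.
Check X X try2 at each: 6→fails.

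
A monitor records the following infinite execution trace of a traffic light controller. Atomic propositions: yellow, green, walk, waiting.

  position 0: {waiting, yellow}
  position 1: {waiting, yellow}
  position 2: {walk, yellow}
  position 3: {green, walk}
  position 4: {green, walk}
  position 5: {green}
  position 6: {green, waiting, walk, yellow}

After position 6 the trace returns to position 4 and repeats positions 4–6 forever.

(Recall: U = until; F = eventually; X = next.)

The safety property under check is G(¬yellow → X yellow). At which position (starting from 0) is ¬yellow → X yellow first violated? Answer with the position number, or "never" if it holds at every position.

3

Check ¬yellow → X yellow at each position in order: 0 ✓, 1 ✓, 2 ✓.
At position 3 the labels are {green, walk} and the next position 4 has {green, walk}, so ¬yellow → X yellow is false there. This is the first violation.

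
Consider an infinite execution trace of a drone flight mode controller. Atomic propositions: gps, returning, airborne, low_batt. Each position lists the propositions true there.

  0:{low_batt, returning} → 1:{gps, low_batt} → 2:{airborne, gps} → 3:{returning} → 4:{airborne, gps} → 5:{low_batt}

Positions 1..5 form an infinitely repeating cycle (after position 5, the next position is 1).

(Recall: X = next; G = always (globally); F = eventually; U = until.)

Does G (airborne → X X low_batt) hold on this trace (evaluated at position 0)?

Violated

airborne → X X low_batt must hold at every position from 0 onward. It fails at position 2, so G (airborne → X X low_batt) is false.
Positions where airborne holds: 2, 4.
Check X X low_batt at each: 2→fails, 4→ok.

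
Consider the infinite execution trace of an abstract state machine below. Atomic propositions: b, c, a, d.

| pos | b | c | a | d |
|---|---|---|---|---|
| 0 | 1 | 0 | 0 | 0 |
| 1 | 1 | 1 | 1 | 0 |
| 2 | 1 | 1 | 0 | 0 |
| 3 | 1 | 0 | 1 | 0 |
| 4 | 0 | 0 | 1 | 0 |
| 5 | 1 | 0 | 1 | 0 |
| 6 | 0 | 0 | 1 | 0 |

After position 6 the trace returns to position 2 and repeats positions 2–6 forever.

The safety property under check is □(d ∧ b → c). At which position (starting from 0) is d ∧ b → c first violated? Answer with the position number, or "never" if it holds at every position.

d ∧ b → c holds at every position 0..6, and those are all the positions the trace ever visits, so the invariant □(d ∧ b → c) is never violated.

never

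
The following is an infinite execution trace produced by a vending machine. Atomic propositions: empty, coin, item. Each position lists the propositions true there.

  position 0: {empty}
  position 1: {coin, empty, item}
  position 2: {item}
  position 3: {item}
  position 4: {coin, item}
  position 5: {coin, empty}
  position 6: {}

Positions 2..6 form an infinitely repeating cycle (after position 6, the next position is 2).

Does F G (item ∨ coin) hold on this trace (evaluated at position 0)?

Violated

G (item ∨ coin) is false at every position 0..6, so it never becomes true and F G (item ∨ coin) fails.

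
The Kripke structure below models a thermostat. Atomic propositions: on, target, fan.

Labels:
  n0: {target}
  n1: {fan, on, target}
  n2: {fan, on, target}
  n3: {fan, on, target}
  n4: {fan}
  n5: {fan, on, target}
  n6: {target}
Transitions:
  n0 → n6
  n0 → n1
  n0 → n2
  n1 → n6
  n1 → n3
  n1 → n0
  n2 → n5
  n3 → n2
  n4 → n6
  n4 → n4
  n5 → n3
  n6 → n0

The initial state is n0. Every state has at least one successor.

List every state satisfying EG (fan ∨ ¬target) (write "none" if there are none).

{n1, n2, n3, n4, n5}

States satisfying fan ∨ ¬target: {n1, n2, n3, n4, n5}.
States satisfying EG (fan ∨ ¬target): {n1, n2, n3, n4, n5}.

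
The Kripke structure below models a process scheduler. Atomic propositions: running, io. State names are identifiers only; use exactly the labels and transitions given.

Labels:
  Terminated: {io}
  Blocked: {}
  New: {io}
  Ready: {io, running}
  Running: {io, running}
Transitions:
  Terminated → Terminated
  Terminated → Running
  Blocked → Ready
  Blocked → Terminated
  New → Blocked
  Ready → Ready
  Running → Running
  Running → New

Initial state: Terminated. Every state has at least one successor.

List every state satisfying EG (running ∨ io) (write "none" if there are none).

{Terminated, Ready, Running}

States satisfying running ∨ io: {Terminated, New, Ready, Running}.
States satisfying EG (running ∨ io): {Terminated, Ready, Running}.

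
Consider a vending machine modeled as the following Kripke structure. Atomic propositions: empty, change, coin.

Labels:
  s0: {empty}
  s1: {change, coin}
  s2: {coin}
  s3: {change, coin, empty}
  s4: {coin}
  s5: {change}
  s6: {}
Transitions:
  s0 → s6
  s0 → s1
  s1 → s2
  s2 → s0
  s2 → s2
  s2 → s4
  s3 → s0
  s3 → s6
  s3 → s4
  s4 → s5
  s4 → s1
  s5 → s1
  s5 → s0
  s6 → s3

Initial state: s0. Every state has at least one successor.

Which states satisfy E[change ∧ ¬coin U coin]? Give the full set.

{s1, s2, s3, s4, s5}

States satisfying change ∧ ¬coin: {s5}.
States satisfying coin: {s1, s2, s3, s4}.
States satisfying E[change ∧ ¬coin U coin]: {s1, s2, s3, s4, s5}.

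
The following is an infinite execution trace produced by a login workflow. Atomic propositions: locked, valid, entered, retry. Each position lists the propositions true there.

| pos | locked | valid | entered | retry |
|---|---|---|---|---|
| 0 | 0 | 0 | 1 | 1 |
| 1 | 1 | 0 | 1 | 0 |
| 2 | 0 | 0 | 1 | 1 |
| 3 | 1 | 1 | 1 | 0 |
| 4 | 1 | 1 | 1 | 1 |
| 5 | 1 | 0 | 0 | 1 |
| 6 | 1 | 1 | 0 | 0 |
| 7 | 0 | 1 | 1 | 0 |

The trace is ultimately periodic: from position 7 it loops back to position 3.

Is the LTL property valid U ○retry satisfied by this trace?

Walking from position 0: at position 0, ○retry has not yet held and valid fails, so valid U ○retry is false.

Does not hold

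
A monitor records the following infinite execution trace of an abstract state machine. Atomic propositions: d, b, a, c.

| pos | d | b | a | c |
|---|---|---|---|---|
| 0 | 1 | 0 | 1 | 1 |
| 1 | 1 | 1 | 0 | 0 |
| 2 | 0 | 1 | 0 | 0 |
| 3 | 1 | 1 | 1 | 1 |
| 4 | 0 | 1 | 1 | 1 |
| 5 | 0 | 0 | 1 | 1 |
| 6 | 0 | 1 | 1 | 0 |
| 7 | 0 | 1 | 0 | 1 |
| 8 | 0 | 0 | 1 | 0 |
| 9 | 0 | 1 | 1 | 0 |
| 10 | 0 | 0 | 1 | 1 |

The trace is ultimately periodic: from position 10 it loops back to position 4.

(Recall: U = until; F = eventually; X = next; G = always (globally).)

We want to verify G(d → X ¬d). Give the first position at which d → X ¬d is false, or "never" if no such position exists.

0

At position 0 the labels are {a, c, d} and the next position 1 has {b, d}, so d → X ¬d is false there. This is the first violation.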